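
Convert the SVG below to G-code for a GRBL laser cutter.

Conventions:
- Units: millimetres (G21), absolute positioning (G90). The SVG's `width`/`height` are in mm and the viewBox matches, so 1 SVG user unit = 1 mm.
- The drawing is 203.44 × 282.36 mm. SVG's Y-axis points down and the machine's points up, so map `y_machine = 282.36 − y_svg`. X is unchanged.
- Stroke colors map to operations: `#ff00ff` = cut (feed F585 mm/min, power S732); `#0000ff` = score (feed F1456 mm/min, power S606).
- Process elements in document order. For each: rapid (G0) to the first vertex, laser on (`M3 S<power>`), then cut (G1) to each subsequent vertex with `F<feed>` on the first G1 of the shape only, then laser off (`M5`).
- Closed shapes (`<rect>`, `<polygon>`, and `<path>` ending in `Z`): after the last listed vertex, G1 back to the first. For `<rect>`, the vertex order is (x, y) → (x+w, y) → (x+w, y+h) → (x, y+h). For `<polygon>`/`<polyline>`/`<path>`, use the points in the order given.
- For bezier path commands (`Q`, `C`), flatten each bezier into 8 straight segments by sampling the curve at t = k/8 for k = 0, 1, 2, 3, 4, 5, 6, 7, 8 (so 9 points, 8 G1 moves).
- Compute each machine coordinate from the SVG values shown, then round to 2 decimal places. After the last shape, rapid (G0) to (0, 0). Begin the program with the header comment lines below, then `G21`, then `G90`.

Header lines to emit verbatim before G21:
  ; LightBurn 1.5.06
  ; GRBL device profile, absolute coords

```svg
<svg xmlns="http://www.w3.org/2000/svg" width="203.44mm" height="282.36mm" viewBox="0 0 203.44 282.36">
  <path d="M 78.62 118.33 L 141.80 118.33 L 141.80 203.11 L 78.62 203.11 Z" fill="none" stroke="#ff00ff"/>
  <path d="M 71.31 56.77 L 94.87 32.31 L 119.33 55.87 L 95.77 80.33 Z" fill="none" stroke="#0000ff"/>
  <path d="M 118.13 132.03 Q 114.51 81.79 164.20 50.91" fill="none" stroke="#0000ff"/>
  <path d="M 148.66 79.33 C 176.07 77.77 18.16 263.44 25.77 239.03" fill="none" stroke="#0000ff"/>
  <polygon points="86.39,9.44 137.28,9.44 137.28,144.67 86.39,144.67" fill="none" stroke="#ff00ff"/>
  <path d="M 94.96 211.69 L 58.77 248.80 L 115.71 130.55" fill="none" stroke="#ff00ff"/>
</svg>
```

; LightBurn 1.5.06
; GRBL device profile, absolute coords
G21
G90
G0 X78.62 Y164.03
M3 S732
G1 X141.80 Y164.03 F585
G1 X141.80 Y79.25
G1 X78.62 Y79.25
G1 X78.62 Y164.03
M5
G0 X71.31 Y225.59
M3 S606
G1 X94.87 Y250.05 F1456
G1 X119.33 Y226.49
G1 X95.77 Y202.03
G1 X71.31 Y225.59
M5
G0 X118.13 Y150.33
M3 S606
G1 X118.06 Y162.59 F1456
G1 X119.65 Y174.24
G1 X122.91 Y185.29
G1 X127.84 Y195.73
G1 X134.43 Y205.57
G1 X142.69 Y214.80
G1 X152.61 Y223.43
G1 X164.20 Y231.45
M5
G0 X148.66 Y203.03
M3 S606
G1 X150.94 Y195.61 F1456
G1 X139.95 Y175.30
G1 X119.82 Y146.75
G1 X94.64 Y114.61
G1 X68.54 Y83.54
G1 X45.62 Y58.20
G1 X29.99 Y43.25
G1 X25.77 Y43.33
M5
G0 X86.39 Y272.92
M3 S732
G1 X137.28 Y272.92 F585
G1 X137.28 Y137.69
G1 X86.39 Y137.69
G1 X86.39 Y272.92
M5
G0 X94.96 Y70.67
M3 S732
G1 X58.77 Y33.56 F585
G1 X115.71 Y151.81
M5
G0 X0.00 Y0.00

viewBox `0 0 203.44 282.36` with mm width/height → 1 unit = 1 mm. Flip: y_m = 282.36 − y_svg.

**Shape 1** — `<path>` rectangle, stroke `#ff00ff` → cut (S732, F585). Machine vertices: (78.62,164.03) → (141.80,164.03) → (141.80,79.25) → (78.62,79.25) → (78.62,164.03). Closed: final G1 returns to the first vertex.

**Shape 2** — `<path>` regular polygon, stroke `#0000ff` → score (S606, F1456). Machine vertices: (71.31,225.59) → (94.87,250.05) → (119.33,226.49) → (95.77,202.03) → (71.31,225.59). Closed: final G1 returns to the first vertex.

**Shape 3** — `<path>` quadratic bezier, stroke `#0000ff` → score (S606, F1456). Control points (SVG): P0=(118.13,132.03), P1=(114.51,81.79), P2=(164.20,50.91); sampled at t=k/8. Machine vertices: (118.13,150.33) → (118.06,162.59) → (119.65,174.24) → (122.91,185.29) → (127.84,195.73) → (134.43,205.57) → (142.69,214.80) → (152.61,223.43) → (164.20,231.45). Open path.

**Shape 4** — `<path>` cubic bezier, stroke `#0000ff` → score (S606, F1456). Control points (SVG): P0=(148.66,79.33), P1=(176.07,77.77), P2=(18.16,263.44), P3=(25.77,239.03); sampled at t=k/8. Machine vertices: (148.66,203.03) → (150.94,195.61) → (139.95,175.30) → (119.82,146.75) → (94.64,114.61) → (68.54,83.54) → (45.62,58.20) → (29.99,43.25) → (25.77,43.33). Open path.

**Shape 5** — `<polygon>` rectangle, stroke `#ff00ff` → cut (S732, F585). Machine vertices: (86.39,272.92) → (137.28,272.92) → (137.28,137.69) → (86.39,137.69) → (86.39,272.92). Closed: final G1 returns to the first vertex.

**Shape 6** — `<path>` open polyline, stroke `#ff00ff` → cut (S732, F585). Machine vertices: (94.96,70.67) → (58.77,33.56) → (115.71,151.81). Open path.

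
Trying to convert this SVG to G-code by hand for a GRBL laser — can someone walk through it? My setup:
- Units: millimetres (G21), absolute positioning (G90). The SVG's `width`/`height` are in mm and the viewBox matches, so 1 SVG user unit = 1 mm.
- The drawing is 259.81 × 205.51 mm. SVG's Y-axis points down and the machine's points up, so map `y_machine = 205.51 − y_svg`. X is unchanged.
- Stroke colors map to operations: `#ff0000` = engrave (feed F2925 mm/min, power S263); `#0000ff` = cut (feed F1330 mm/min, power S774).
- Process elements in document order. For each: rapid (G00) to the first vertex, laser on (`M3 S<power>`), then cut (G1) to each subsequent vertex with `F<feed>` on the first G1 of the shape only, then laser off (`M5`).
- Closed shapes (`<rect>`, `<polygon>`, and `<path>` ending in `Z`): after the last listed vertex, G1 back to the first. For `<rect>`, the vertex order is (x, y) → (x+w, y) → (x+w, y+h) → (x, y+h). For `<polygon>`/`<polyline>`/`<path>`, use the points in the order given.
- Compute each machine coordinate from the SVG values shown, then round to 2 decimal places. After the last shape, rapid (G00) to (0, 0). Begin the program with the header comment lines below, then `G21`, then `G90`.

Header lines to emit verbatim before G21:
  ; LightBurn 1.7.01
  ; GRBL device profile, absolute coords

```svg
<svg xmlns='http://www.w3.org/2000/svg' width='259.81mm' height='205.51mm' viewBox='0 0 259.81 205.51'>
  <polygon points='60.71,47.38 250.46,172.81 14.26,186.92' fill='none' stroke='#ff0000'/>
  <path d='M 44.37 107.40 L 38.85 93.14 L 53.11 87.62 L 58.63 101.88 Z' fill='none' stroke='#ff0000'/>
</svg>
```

1 u = 1 mm; y_m = 205.51 − y.

[1] `<polygon>` closed polygon, #ff0000→engrave S263 F2925: (60.71,158.13) → (250.46,32.70) → (14.26,18.59) → (60.71,158.13) (closed)

[2] `<path>` regular polygon, #ff0000→engrave S263 F2925: (44.37,98.11) → (38.85,112.37) → (53.11,117.89) → (58.63,103.63) → (44.37,98.11) (closed)

; LightBurn 1.7.01
; GRBL device profile, absolute coords
G21
G90
G00 X60.71 Y158.13
M3 S263
G1 X250.46 Y32.70 F2925
G1 X14.26 Y18.59
G1 X60.71 Y158.13
M5
G00 X44.37 Y98.11
M3 S263
G1 X38.85 Y112.37 F2925
G1 X53.11 Y117.89
G1 X58.63 Y103.63
G1 X44.37 Y98.11
M5
G00 X0.00 Y0.00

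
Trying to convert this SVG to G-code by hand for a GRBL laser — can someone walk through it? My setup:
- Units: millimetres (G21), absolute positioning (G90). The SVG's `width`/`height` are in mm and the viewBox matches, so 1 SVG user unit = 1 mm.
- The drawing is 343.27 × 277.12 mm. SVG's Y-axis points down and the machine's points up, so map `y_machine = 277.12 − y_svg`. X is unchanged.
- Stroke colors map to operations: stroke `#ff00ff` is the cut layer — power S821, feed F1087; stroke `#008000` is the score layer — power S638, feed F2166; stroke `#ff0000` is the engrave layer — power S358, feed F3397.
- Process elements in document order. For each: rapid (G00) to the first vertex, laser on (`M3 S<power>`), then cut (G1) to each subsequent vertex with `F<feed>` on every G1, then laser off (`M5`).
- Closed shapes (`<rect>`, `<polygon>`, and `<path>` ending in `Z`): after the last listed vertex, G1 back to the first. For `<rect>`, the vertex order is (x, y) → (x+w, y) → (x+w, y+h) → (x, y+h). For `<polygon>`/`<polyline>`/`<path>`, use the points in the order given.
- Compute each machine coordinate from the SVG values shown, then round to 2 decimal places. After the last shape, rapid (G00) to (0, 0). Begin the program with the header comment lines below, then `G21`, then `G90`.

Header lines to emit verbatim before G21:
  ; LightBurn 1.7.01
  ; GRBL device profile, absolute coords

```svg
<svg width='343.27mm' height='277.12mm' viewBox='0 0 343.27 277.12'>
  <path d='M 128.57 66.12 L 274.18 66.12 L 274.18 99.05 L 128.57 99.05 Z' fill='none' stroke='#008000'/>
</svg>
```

; LightBurn 1.7.01
; GRBL device profile, absolute coords
G21
G90
G00 X128.57 Y211.00
M3 S638
G1 X274.18 Y211.00 F2166
G1 X274.18 Y178.07 F2166
G1 X128.57 Y178.07 F2166
G1 X128.57 Y211.00 F2166
M5
G00 X0.00 Y0.00

Since the viewBox matches the mm dimensions, user units are millimetres directly. The only transform is the Y-flip y_m = 277.12 − y_svg.

Shape 1 is a rectangle drawn with `<path>`. Its stroke #008000 means score at S638, F2166. After flipping Y the toolpath is (128.57,211.00) → (274.18,211.00) → (274.18,178.07) → (128.57,178.07) → (128.57,211.00), returning to the start.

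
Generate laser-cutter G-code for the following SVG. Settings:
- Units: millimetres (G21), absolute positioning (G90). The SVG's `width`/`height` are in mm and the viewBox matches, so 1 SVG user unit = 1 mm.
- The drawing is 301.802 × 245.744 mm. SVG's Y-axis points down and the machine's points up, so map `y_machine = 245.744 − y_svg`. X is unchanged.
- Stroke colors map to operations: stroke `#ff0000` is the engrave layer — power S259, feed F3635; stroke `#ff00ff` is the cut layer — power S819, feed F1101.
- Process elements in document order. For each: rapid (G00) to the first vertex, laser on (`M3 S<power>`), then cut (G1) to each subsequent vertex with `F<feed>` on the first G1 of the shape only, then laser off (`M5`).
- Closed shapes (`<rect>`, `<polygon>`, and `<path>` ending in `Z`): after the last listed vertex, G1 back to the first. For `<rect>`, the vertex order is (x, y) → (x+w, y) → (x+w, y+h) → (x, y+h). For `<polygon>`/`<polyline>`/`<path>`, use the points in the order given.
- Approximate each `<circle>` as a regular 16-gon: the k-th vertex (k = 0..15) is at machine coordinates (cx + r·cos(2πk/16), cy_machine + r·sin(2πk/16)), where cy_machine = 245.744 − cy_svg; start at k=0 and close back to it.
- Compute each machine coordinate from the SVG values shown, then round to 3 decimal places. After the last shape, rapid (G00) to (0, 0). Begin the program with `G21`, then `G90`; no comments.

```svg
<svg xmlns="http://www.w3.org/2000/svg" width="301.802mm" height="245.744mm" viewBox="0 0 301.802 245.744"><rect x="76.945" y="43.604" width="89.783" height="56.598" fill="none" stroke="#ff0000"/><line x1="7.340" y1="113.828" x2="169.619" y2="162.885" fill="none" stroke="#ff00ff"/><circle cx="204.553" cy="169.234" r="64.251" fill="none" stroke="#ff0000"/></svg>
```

viewBox `0 0 301.802 245.744` with mm width/height → 1 unit = 1 mm. Flip: y_m = 245.744 − y_svg.

**Shape 1** — `<rect>` rectangle, stroke `#ff0000` → engrave (S259, F3635). Machine vertices: (76.945,202.140) → (166.728,202.140) → (166.728,145.542) → (76.945,145.542) → (76.945,202.140). Closed: final G1 returns to the first vertex.

**Shape 2** — `<line>` line segment, stroke `#ff00ff` → cut (S819, F1101). Machine vertices: (7.340,131.916) → (169.619,82.859). Open path.

**Shape 3** — `<circle>` circle, stroke `#ff0000` → engrave (S259, F3635). Machine vertices: (268.804,76.510) → (263.913,101.098) → (249.985,121.942) → (229.141,135.870) → (204.553,140.761) → (179.965,135.870) → (159.121,121.942) → (145.193,101.098) → (140.302,76.510) → (145.193,51.922) → (159.121,31.078) → (179.965,17.150) → (204.553,12.259) → (229.141,17.150) → (249.985,31.078) → (263.913,51.922) → (268.804,76.510). Closed: final G1 returns to the first vertex.

G21
G90
G00 X76.945 Y202.140
M3 S259
G1 X166.728 Y202.140 F3635
G1 X166.728 Y145.542
G1 X76.945 Y145.542
G1 X76.945 Y202.140
M5
G00 X7.340 Y131.916
M3 S819
G1 X169.619 Y82.859 F1101
M5
G00 X268.804 Y76.510
M3 S259
G1 X263.913 Y101.098 F3635
G1 X249.985 Y121.942
G1 X229.141 Y135.870
G1 X204.553 Y140.761
G1 X179.965 Y135.870
G1 X159.121 Y121.942
G1 X145.193 Y101.098
G1 X140.302 Y76.510
G1 X145.193 Y51.922
G1 X159.121 Y31.078
G1 X179.965 Y17.150
G1 X204.553 Y12.259
G1 X229.141 Y17.150
G1 X249.985 Y31.078
G1 X263.913 Y51.922
G1 X268.804 Y76.510
M5
G00 X0.000 Y0.000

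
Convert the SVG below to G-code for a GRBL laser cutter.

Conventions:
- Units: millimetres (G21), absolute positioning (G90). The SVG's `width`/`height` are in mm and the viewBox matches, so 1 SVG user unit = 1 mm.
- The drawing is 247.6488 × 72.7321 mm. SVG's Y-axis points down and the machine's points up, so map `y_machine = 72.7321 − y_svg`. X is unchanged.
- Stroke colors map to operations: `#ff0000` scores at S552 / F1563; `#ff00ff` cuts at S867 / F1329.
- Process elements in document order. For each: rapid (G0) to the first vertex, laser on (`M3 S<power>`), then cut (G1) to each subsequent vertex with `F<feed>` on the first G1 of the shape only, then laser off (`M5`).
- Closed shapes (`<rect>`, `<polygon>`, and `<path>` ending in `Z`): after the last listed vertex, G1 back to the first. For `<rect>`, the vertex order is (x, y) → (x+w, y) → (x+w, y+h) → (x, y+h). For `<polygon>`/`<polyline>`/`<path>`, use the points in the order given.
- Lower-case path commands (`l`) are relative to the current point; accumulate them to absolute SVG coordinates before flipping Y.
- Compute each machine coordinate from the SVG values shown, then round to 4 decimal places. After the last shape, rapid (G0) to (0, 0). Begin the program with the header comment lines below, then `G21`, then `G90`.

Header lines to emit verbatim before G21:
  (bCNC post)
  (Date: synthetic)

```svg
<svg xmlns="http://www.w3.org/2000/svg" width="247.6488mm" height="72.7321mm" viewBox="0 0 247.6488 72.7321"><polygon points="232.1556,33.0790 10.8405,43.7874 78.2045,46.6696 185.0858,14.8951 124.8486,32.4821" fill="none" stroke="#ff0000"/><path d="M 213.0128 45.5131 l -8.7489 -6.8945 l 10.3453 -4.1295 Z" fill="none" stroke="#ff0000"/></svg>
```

Since the viewBox matches the mm dimensions, user units are millimetres directly. The only transform is the Y-flip y_m = 72.7321 − y_svg.

Shape 1 is a closed polygon drawn with `<polygon>`. Its stroke #ff0000 means score at S552, F1563. After flipping Y the toolpath is (232.1556,39.6531) → (10.8405,28.9447) → (78.2045,26.0625) → (185.0858,57.8370) → (124.8486,40.2500) → (232.1556,39.6531), returning to the start.

Shape 2 is a regular polygon drawn with `<path>`. Its stroke #ff0000 means score at S552, F1563. After flipping Y the toolpath is (213.0128,27.2190) → (204.2639,34.1135) → (214.6092,38.2430) → (213.0128,27.2190), returning to the start.

(bCNC post)
(Date: synthetic)
G21
G90
G0 X232.1556 Y39.6531
M3 S552
G1 X10.8405 Y28.9447 F1563
G1 X78.2045 Y26.0625
G1 X185.0858 Y57.8370
G1 X124.8486 Y40.2500
G1 X232.1556 Y39.6531
M5
G0 X213.0128 Y27.2190
M3 S552
G1 X204.2639 Y34.1135 F1563
G1 X214.6092 Y38.2430
G1 X213.0128 Y27.2190
M5
G0 X0.0000 Y0.0000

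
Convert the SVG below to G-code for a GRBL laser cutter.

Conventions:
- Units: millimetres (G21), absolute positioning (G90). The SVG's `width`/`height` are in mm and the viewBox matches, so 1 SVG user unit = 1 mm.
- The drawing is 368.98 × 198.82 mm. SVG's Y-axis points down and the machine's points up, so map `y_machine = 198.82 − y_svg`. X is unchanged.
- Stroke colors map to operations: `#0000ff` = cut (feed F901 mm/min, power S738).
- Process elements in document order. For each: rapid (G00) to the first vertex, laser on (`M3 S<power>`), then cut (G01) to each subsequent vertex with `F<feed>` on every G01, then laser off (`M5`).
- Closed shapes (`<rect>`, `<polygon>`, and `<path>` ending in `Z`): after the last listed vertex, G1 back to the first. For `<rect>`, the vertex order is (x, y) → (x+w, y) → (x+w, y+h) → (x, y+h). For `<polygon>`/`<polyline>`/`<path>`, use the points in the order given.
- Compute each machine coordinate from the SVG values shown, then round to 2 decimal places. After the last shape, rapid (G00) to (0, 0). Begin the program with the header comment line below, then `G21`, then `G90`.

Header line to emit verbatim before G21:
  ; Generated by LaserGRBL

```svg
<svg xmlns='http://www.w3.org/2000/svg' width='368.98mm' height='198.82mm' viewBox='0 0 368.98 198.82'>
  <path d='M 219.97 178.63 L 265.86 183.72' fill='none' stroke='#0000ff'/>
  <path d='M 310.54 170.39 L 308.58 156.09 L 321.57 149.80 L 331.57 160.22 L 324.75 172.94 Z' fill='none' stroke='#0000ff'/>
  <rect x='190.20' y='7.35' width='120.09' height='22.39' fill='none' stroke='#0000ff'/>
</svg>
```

viewBox `0 0 368.98 198.82` with mm width/height → 1 unit = 1 mm. Flip: y_m = 198.82 − y_svg.

**Shape 1** — `<path>` line segment, stroke `#0000ff` → cut (S738, F901). Machine vertices: (219.97,20.19) → (265.86,15.10). Open path.

**Shape 2** — `<path>` regular polygon, stroke `#0000ff` → cut (S738, F901). Machine vertices: (310.54,28.43) → (308.58,42.73) → (321.57,49.02) → (331.57,38.60) → (324.75,25.88) → (310.54,28.43). Closed: final G1 returns to the first vertex.

**Shape 3** — `<rect>` rectangle, stroke `#0000ff` → cut (S738, F901). Machine vertices: (190.20,191.47) → (310.29,191.47) → (310.29,169.08) → (190.20,169.08) → (190.20,191.47). Closed: final G1 returns to the first vertex.

; Generated by LaserGRBL
G21
G90
G00 X219.97 Y20.19
M3 S738
G01 X265.86 Y15.10 F901
M5
G00 X310.54 Y28.43
M3 S738
G01 X308.58 Y42.73 F901
G01 X321.57 Y49.02 F901
G01 X331.57 Y38.60 F901
G01 X324.75 Y25.88 F901
G01 X310.54 Y28.43 F901
M5
G00 X190.20 Y191.47
M3 S738
G01 X310.29 Y191.47 F901
G01 X310.29 Y169.08 F901
G01 X190.20 Y169.08 F901
G01 X190.20 Y191.47 F901
M5
G00 X0.00 Y0.00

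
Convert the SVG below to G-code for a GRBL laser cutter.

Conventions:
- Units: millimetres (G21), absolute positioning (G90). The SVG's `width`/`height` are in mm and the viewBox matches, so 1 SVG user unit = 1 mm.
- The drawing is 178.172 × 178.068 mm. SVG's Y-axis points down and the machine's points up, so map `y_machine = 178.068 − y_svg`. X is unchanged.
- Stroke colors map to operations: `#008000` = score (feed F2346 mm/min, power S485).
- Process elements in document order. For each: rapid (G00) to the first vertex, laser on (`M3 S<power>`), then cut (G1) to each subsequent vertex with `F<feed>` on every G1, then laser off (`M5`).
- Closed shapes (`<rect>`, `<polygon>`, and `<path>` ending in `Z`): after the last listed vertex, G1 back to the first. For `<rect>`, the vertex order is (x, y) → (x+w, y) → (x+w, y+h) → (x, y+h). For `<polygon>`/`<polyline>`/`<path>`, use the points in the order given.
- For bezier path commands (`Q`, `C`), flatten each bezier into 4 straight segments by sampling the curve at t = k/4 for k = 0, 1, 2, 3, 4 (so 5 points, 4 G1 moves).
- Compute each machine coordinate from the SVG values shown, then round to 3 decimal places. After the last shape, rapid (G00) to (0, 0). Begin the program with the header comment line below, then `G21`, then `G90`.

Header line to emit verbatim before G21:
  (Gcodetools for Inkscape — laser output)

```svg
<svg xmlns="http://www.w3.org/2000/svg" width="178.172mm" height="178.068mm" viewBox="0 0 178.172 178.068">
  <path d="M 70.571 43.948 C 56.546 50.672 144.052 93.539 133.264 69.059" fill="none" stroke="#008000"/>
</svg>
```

Since the viewBox matches the mm dimensions, user units are millimetres directly. The only transform is the Y-flip y_m = 178.068 − y_svg.

Shape 1 is a cubic bezier drawn with `<path>`. Its stroke #008000 means score at S485, F2346. After flipping Y the toolpath is (70.571,134.120) → (75.967,123.917) → (100.704,109.863) → (126.047,101.660) → (133.264,109.009).

(Gcodetools for Inkscape — laser output)
G21
G90
G00 X70.571 Y134.120
M3 S485
G1 X75.967 Y123.917 F2346
G1 X100.704 Y109.863 F2346
G1 X126.047 Y101.660 F2346
G1 X133.264 Y109.009 F2346
M5
G00 X0.000 Y0.000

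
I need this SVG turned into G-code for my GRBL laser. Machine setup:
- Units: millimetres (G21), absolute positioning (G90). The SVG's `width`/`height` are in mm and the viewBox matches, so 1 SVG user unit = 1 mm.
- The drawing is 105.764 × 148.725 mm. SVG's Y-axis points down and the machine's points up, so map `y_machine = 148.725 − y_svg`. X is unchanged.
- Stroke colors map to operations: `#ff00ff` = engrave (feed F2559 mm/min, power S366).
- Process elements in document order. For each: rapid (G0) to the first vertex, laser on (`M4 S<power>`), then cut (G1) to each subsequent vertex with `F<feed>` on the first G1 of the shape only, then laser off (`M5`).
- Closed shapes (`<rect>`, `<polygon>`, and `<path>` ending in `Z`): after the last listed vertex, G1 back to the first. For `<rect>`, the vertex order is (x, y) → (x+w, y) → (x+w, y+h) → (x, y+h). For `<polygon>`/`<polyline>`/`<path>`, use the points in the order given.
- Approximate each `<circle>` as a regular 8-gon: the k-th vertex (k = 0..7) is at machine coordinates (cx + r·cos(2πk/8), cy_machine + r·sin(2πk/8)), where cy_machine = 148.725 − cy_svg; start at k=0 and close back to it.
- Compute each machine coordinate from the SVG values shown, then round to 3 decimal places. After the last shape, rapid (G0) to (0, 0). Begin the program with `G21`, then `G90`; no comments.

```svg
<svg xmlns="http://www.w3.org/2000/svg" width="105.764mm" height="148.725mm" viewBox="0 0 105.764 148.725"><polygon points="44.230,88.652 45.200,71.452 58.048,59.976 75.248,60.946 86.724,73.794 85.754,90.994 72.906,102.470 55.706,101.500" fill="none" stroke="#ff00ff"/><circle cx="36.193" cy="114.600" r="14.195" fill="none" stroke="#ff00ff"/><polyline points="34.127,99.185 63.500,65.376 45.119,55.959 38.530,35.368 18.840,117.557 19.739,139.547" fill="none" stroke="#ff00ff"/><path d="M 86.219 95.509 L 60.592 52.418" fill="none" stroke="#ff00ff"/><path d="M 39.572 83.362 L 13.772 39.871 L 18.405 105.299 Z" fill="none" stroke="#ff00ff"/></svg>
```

1 u = 1 mm; y_m = 148.725 − y.

[1] `<polygon>` regular polygon, #ff00ff→engrave S366 F2559: (44.230,60.073) → (45.200,77.273) → (58.048,88.749) → (75.248,87.779) → (86.724,74.931) → (85.754,57.731) → (72.906,46.255) → (55.706,47.225) → (44.230,60.073) (closed)

[2] `<circle>` circle, #ff00ff→engrave S366 F2559: (50.388,34.125) → (46.230,44.162) → (36.193,48.320) → (26.156,44.162) → (21.998,34.125) → (26.156,24.088) → (36.193,19.930) → (46.230,24.088) → (50.388,34.125) (closed)

[3] `<polyline>` open polyline, #ff00ff→engrave S366 F2559: (34.127,49.540) → (63.500,83.349) → (45.119,92.766) → (38.530,113.357) → (18.840,31.168) → (19.739,9.178)

[4] `<path>` line segment, #ff00ff→engrave S366 F2559: (86.219,53.216) → (60.592,96.307)

[5] `<path>` closed polygon, #ff00ff→engrave S366 F2559: (39.572,65.363) → (13.772,108.854) → (18.405,43.426) → (39.572,65.363) (closed)

G21
G90
G0 X44.230 Y60.073
M4 S366
G1 X45.200 Y77.273 F2559
G1 X58.048 Y88.749
G1 X75.248 Y87.779
G1 X86.724 Y74.931
G1 X85.754 Y57.731
G1 X72.906 Y46.255
G1 X55.706 Y47.225
G1 X44.230 Y60.073
M5
G0 X50.388 Y34.125
M4 S366
G1 X46.230 Y44.162 F2559
G1 X36.193 Y48.320
G1 X26.156 Y44.162
G1 X21.998 Y34.125
G1 X26.156 Y24.088
G1 X36.193 Y19.930
G1 X46.230 Y24.088
G1 X50.388 Y34.125
M5
G0 X34.127 Y49.540
M4 S366
G1 X63.500 Y83.349 F2559
G1 X45.119 Y92.766
G1 X38.530 Y113.357
G1 X18.840 Y31.168
G1 X19.739 Y9.178
M5
G0 X86.219 Y53.216
M4 S366
G1 X60.592 Y96.307 F2559
M5
G0 X39.572 Y65.363
M4 S366
G1 X13.772 Y108.854 F2559
G1 X18.405 Y43.426
G1 X39.572 Y65.363
M5
G0 X0.000 Y0.000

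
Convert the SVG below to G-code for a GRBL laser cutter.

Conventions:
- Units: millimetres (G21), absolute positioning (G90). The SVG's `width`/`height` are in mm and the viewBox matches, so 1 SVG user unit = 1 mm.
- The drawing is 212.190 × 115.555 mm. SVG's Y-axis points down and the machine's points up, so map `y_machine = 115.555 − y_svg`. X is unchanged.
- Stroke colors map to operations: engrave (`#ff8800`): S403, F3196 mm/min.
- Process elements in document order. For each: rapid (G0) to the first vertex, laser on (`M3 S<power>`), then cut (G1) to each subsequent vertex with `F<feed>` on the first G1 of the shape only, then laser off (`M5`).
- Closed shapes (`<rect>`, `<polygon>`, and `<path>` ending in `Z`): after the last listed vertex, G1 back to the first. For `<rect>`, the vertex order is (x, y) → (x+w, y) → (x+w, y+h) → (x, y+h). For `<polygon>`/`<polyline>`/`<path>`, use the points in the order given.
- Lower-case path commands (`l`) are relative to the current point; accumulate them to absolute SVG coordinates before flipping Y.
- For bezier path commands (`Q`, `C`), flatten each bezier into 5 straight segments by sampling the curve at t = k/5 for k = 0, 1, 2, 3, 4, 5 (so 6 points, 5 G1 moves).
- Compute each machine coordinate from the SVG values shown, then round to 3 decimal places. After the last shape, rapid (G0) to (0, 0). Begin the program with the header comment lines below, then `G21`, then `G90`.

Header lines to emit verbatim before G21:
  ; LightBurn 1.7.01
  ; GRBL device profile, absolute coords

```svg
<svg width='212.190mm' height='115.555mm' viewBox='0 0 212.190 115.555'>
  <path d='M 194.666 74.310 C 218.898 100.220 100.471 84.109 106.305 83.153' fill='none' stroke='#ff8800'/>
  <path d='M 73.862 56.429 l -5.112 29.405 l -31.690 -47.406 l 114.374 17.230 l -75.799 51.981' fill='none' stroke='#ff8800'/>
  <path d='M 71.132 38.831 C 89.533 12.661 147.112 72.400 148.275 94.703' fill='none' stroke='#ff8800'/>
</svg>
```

; LightBurn 1.7.01
; GRBL device profile, absolute coords
G21
G90
G0 X194.666 Y41.245
M3 S403
G1 X194.221 Y30.284 F3196
G1 X172.351 Y26.664
G1 X141.867 Y27.640
G1 X115.581 Y30.467
G1 X106.305 Y32.402
M5
G0 X73.862 Y59.126
M3 S403
G1 X68.750 Y29.721 F3196
G1 X37.060 Y77.127
G1 X151.434 Y59.897
G1 X75.635 Y7.916
M5
G0 X71.132 Y76.724
M3 S403
G1 X86.109 Y83.104 F3196
G1 X105.901 Y74.786
G1 X125.918 Y57.691
G1 X141.572 Y37.739
G1 X148.275 Y20.852
M5
G0 X0.000 Y0.000

Since the viewBox matches the mm dimensions, user units are millimetres directly. The only transform is the Y-flip y_m = 115.555 − y_svg.

Shape 1 is a cubic bezier drawn with `<path>`. Its stroke #ff8800 means engrave at S403, F3196. After flipping Y the toolpath is (194.666,41.245) → (194.221,30.284) → (172.351,26.664) → (141.867,27.640) → (115.581,30.467) → (106.305,32.402).

Shape 2 is a open polyline drawn with `<path>`. Its stroke #ff8800 means engrave at S403, F3196. After flipping Y the toolpath is (73.862,59.126) → (68.750,29.721) → (37.060,77.127) → (151.434,59.897) → (75.635,7.916).

Shape 3 is a cubic bezier drawn with `<path>`. Its stroke #ff8800 means engrave at S403, F3196. After flipping Y the toolpath is (71.132,76.724) → (86.109,83.104) → (105.901,74.786) → (125.918,57.691) → (141.572,37.739) → (148.275,20.852).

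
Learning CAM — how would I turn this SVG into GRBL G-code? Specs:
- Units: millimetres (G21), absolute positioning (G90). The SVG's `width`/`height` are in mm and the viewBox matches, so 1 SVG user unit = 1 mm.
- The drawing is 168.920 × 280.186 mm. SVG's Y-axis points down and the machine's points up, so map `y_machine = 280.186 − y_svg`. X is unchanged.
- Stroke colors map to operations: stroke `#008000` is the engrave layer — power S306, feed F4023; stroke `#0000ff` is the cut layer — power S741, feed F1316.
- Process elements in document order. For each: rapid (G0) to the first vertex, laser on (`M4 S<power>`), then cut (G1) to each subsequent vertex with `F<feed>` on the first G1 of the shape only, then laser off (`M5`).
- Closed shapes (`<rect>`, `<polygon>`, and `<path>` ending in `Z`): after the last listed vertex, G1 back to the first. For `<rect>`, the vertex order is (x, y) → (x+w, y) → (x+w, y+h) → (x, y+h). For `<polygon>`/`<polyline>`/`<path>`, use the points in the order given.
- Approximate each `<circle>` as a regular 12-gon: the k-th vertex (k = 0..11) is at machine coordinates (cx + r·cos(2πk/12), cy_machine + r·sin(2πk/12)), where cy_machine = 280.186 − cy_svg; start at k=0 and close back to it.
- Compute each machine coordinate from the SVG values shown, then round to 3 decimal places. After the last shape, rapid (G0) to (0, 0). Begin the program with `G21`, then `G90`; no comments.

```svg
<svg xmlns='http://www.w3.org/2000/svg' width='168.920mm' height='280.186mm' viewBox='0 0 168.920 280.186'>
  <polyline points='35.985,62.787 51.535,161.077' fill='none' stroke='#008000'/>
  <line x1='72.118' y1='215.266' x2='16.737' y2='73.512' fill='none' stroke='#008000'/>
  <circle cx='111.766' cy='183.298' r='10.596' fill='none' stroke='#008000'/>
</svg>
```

G21
G90
G0 X35.985 Y217.399
M4 S306
G1 X51.535 Y119.109 F4023
M5
G0 X72.118 Y64.920
M4 S306
G1 X16.737 Y206.674 F4023
M5
G0 X122.362 Y96.888
M4 S306
G1 X120.942 Y102.186 F4023
G1 X117.064 Y106.064
G1 X111.766 Y107.484
G1 X106.468 Y106.064
G1 X102.590 Y102.186
G1 X101.170 Y96.888
G1 X102.590 Y91.590
G1 X106.468 Y87.712
G1 X111.766 Y86.292
G1 X117.064 Y87.712
G1 X120.942 Y91.590
G1 X122.362 Y96.888
M5
G0 X0.000 Y0.000

Since the viewBox matches the mm dimensions, user units are millimetres directly. The only transform is the Y-flip y_m = 280.186 − y_svg.

Shape 1 is a line segment drawn with `<polyline>`. Its stroke #008000 means engrave at S306, F4023. After flipping Y the toolpath is (35.985,217.399) → (51.535,119.109).

Shape 2 is a line segment drawn with `<line>`. Its stroke #008000 means engrave at S306, F4023. After flipping Y the toolpath is (72.118,64.920) → (16.737,206.674).

Shape 3 is a circle drawn with `<circle>`. Its stroke #008000 means engrave at S306, F4023. After flipping Y the toolpath is (122.362,96.888) → (120.942,102.186) → (117.064,106.064) → (111.766,107.484) → (106.468,106.064) → (102.590,102.186) → (101.170,96.888) → (102.590,91.590) → (106.468,87.712) → (111.766,86.292) → (117.064,87.712) → (120.942,91.590) → (122.362,96.888), returning to the start.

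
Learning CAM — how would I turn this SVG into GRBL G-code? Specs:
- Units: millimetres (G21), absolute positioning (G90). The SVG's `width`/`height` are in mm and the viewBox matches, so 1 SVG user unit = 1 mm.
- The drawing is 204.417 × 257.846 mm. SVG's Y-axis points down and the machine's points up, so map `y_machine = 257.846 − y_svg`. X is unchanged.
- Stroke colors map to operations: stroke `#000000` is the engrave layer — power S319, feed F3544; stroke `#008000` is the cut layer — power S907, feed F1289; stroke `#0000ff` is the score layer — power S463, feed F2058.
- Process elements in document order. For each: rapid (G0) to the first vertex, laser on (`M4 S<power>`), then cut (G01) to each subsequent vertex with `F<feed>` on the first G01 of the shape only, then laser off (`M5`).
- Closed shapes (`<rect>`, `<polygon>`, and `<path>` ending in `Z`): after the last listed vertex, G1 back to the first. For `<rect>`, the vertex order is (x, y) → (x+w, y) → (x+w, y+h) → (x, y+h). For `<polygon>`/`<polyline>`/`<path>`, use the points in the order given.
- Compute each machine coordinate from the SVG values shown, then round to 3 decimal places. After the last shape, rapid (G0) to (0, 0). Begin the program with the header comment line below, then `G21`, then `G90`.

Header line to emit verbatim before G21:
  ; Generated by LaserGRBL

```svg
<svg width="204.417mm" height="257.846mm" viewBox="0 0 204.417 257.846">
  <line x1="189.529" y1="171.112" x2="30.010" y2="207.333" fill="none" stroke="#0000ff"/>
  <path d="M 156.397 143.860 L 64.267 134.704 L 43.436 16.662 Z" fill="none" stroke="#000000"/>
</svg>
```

; Generated by LaserGRBL
G21
G90
G0 X189.529 Y86.734
M4 S463
G01 X30.010 Y50.513 F2058
M5
G0 X156.397 Y113.986
M4 S319
G01 X64.267 Y123.142 F3544
G01 X43.436 Y241.184
G01 X156.397 Y113.986
M5
G0 X0.000 Y0.000

Since the viewBox matches the mm dimensions, user units are millimetres directly. The only transform is the Y-flip y_m = 257.846 − y_svg.

Shape 1 is a line segment drawn with `<line>`. Its stroke #0000ff means score at S463, F2058. After flipping Y the toolpath is (189.529,86.734) → (30.010,50.513).

Shape 2 is a closed polygon drawn with `<path>`. Its stroke #000000 means engrave at S319, F3544. After flipping Y the toolpath is (156.397,113.986) → (64.267,123.142) → (43.436,241.184) → (156.397,113.986), returning to the start.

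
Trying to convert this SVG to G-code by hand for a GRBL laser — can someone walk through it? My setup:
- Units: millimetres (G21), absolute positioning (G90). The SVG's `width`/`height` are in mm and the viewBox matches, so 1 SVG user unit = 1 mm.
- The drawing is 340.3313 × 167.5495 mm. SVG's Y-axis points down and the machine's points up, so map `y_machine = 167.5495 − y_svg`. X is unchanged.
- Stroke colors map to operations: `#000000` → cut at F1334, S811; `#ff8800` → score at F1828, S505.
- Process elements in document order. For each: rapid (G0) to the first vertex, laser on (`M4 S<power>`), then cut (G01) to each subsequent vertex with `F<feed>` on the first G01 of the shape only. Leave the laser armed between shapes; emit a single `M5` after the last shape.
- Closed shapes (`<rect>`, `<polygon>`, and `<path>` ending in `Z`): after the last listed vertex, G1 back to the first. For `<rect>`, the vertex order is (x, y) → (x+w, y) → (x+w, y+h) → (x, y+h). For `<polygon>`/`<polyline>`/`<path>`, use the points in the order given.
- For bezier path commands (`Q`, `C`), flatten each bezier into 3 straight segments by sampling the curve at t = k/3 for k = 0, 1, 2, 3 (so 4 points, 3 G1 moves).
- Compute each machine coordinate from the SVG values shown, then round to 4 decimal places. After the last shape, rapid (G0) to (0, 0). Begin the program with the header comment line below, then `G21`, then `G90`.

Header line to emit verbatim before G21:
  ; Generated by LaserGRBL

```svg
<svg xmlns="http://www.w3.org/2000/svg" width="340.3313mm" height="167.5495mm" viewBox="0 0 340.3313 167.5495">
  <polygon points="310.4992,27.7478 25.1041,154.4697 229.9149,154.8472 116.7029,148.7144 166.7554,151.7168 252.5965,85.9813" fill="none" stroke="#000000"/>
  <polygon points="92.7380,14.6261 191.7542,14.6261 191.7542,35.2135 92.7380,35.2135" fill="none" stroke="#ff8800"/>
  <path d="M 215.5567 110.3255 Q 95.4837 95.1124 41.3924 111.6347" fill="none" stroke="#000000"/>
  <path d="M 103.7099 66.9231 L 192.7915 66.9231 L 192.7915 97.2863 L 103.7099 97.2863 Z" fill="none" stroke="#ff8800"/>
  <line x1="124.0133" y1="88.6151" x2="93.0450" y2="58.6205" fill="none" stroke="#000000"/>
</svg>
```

; Generated by LaserGRBL
G21
G90
G0 X310.4992 Y139.8017
M4 S811
G01 X25.1041 Y13.0798 F1334
G01 X229.9149 Y12.7023
G01 X116.7029 Y18.8351
G01 X166.7554 Y15.8327
G01 X252.5965 Y81.5682
G01 X310.4992 Y139.8017
G0 X92.7380 Y152.9234
M4 S505
G01 X191.7542 Y152.9234 F1828
G01 X191.7542 Y132.3360
G01 X92.7380 Y132.3360
G01 X92.7380 Y152.9234
G0 X215.5567 Y57.2240
M4 S811
G01 X142.8393 Y63.8399 F1334
G01 X84.7846 Y63.4035
G01 X41.3924 Y55.9148
G0 X103.7099 Y100.6264
M4 S505
G01 X192.7915 Y100.6264 F1828
G01 X192.7915 Y70.2632
G01 X103.7099 Y70.2632
G01 X103.7099 Y100.6264
G0 X124.0133 Y78.9344
M4 S811
G01 X93.0450 Y108.9290 F1334
M5
G0 X0.0000 Y0.0000

1 u = 1 mm; y_m = 167.5495 − y.

[1] `<polygon>` closed polygon, #000000→cut S811 F1334: (310.4992,139.8017) → (25.1041,13.0798) → (229.9149,12.7023) → (116.7029,18.8351) → (166.7554,15.8327) → (252.5965,81.5682) → (310.4992,139.8017) (closed)

[2] `<polygon>` rectangle, #ff8800→score S505 F1828: (92.7380,152.9234) → (191.7542,152.9234) → (191.7542,132.3360) → (92.7380,132.3360) → (92.7380,152.9234) (closed)

[3] `<path>` quadratic bezier, #000000→cut S811 F1334: (215.5567,57.2240) → (142.8393,63.8399) → (84.7846,63.4035) → (41.3924,55.9148)

[4] `<path>` rectangle, #ff8800→score S505 F1828: (103.7099,100.6264) → (192.7915,100.6264) → (192.7915,70.2632) → (103.7099,70.2632) → (103.7099,100.6264) (closed)

[5] `<line>` line segment, #000000→cut S811 F1334: (124.0133,78.9344) → (93.0450,108.9290)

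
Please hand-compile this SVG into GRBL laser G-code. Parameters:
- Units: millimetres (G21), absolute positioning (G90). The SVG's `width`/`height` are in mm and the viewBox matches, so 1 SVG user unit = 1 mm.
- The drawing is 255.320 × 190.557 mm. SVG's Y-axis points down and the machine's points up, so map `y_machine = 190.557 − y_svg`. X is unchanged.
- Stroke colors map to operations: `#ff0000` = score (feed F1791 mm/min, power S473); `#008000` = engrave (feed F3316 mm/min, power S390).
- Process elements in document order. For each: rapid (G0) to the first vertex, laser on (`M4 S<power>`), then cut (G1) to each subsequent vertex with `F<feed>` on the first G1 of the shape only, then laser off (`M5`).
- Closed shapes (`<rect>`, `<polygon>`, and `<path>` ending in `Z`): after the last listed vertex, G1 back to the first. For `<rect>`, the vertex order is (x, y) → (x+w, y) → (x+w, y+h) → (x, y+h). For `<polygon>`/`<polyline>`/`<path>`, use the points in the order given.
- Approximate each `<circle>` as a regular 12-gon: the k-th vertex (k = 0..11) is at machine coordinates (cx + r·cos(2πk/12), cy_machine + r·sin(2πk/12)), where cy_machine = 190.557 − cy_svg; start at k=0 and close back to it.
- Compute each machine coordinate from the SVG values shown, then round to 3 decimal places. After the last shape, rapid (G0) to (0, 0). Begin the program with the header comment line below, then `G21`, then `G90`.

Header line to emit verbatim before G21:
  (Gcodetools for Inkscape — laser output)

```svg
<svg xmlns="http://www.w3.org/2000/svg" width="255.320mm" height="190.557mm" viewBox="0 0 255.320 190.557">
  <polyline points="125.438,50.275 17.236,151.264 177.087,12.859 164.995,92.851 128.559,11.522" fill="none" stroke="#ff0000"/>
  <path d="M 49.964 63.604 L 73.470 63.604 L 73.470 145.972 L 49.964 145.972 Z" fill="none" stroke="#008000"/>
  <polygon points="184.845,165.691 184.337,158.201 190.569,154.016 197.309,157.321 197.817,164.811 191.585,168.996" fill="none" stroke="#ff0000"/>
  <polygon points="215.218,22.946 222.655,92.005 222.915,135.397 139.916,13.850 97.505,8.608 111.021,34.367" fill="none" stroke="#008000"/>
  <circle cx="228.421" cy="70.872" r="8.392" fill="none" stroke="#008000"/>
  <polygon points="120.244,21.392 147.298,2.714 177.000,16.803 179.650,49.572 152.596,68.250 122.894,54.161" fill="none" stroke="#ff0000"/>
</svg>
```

(Gcodetools for Inkscape — laser output)
G21
G90
G0 X125.438 Y140.282
M4 S473
G1 X17.236 Y39.293 F1791
G1 X177.087 Y177.698
G1 X164.995 Y97.706
G1 X128.559 Y179.035
M5
G0 X49.964 Y126.953
M4 S390
G1 X73.470 Y126.953 F3316
G1 X73.470 Y44.585
G1 X49.964 Y44.585
G1 X49.964 Y126.953
M5
G0 X184.845 Y24.866
M4 S473
G1 X184.337 Y32.356 F1791
G1 X190.569 Y36.541
G1 X197.309 Y33.236
G1 X197.817 Y25.746
G1 X191.585 Y21.561
G1 X184.845 Y24.866
M5
G0 X215.218 Y167.611
M4 S390
G1 X222.655 Y98.552 F3316
G1 X222.915 Y55.160
G1 X139.916 Y176.707
G1 X97.505 Y181.949
G1 X111.021 Y156.190
G1 X215.218 Y167.611
M5
G0 X236.813 Y119.685
M4 S390
G1 X235.689 Y123.881 F3316
G1 X232.617 Y126.953
G1 X228.421 Y128.077
G1 X224.225 Y126.953
G1 X221.153 Y123.881
G1 X220.029 Y119.685
G1 X221.153 Y115.489
G1 X224.225 Y112.417
G1 X228.421 Y111.293
G1 X232.617 Y112.417
G1 X235.689 Y115.489
G1 X236.813 Y119.685
M5
G0 X120.244 Y169.165
M4 S473
G1 X147.298 Y187.843 F1791
G1 X177.000 Y173.754
G1 X179.650 Y140.985
G1 X152.596 Y122.307
G1 X122.894 Y136.396
G1 X120.244 Y169.165
M5
G0 X0.000 Y0.000

viewBox `0 0 255.320 190.557` with mm width/height → 1 unit = 1 mm. Flip: y_m = 190.557 − y_svg.

**Shape 1** — `<polyline>` open polyline, stroke `#ff0000` → score (S473, F1791). Machine vertices: (125.438,140.282) → (17.236,39.293) → (177.087,177.698) → (164.995,97.706) → (128.559,179.035). Open path.

**Shape 2** — `<path>` rectangle, stroke `#008000` → engrave (S390, F3316). Machine vertices: (49.964,126.953) → (73.470,126.953) → (73.470,44.585) → (49.964,44.585) → (49.964,126.953). Closed: final G1 returns to the first vertex.

**Shape 3** — `<polygon>` regular polygon, stroke `#ff0000` → score (S473, F1791). Machine vertices: (184.845,24.866) → (184.337,32.356) → (190.569,36.541) → (197.309,33.236) → (197.817,25.746) → (191.585,21.561) → (184.845,24.866). Closed: final G1 returns to the first vertex.

**Shape 4** — `<polygon>` closed polygon, stroke `#008000` → engrave (S390, F3316). Machine vertices: (215.218,167.611) → (222.655,98.552) → (222.915,55.160) → (139.916,176.707) → (97.505,181.949) → (111.021,156.190) → (215.218,167.611). Closed: final G1 returns to the first vertex.

**Shape 5** — `<circle>` circle, stroke `#008000` → engrave (S390, F3316). Machine vertices: (236.813,119.685) → (235.689,123.881) → (232.617,126.953) → (228.421,128.077) → (224.225,126.953) → (221.153,123.881) → (220.029,119.685) → (221.153,115.489) → (224.225,112.417) → (228.421,111.293) → (232.617,112.417) → (235.689,115.489) → (236.813,119.685). Closed: final G1 returns to the first vertex.

**Shape 6** — `<polygon>` regular polygon, stroke `#ff0000` → score (S473, F1791). Machine vertices: (120.244,169.165) → (147.298,187.843) → (177.000,173.754) → (179.650,140.985) → (152.596,122.307) → (122.894,136.396) → (120.244,169.165). Closed: final G1 returns to the first vertex.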